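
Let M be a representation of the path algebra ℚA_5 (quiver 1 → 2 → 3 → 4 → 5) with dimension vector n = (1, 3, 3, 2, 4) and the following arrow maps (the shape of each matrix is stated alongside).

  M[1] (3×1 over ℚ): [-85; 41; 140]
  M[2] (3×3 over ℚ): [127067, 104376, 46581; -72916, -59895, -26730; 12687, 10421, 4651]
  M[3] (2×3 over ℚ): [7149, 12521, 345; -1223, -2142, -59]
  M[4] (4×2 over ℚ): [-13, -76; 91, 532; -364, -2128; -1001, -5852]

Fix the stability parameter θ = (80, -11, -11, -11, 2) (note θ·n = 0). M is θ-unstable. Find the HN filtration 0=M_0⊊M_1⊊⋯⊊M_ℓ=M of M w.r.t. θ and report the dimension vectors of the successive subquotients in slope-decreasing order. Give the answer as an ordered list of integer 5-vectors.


Interval decomposition of M: I[1,4], I[2,2], I[2,5], I[3,3], I[5,5]^3.
HN type (ℓ=3): μ^(1)=47/4; μ^(2)=2; μ^(3)=-11

((1, 1, 1, 1, 0); (0, 0, 0, 0, 4); (0, 2, 2, 1, 0))


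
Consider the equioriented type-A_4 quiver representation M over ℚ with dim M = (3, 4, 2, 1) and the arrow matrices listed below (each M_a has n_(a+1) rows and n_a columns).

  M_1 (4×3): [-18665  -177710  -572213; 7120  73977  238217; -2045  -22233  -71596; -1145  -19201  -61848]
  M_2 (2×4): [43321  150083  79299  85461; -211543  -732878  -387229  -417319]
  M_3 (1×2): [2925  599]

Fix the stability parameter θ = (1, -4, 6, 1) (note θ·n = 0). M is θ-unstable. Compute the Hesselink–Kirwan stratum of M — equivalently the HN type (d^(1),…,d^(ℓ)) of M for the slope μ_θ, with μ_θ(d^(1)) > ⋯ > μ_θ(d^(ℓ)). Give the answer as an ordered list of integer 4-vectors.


Interval decomposition of M: I[1,1], I[1,3], I[1,4], I[2,2]^2.
HN type (ℓ=5): μ^(1)=6; μ^(2)=7/2; μ^(3)=1; μ^(4)=-3/2; μ^(5)=-4

((0, 0, 1, 0); (0, 0, 1, 1); (1, 0, 0, 0); (2, 2, 0, 0); (0, 2, 0, 0))


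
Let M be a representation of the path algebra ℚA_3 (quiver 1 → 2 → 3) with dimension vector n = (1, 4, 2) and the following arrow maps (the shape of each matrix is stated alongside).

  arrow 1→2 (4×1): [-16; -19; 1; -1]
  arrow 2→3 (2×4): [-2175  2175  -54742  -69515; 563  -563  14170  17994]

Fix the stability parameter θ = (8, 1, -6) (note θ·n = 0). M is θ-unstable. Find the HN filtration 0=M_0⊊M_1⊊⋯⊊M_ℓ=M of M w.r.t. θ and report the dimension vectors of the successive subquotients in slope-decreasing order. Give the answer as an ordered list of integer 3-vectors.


Via rank(M_{q-1}∘⋯∘M_p): M ≅ I[1,3], I[2,2]^2, I[2,3].
μ_θ-semistable layers: μ^(1)=1; μ^(2)=-5/2

((1, 3, 1); (0, 1, 1))


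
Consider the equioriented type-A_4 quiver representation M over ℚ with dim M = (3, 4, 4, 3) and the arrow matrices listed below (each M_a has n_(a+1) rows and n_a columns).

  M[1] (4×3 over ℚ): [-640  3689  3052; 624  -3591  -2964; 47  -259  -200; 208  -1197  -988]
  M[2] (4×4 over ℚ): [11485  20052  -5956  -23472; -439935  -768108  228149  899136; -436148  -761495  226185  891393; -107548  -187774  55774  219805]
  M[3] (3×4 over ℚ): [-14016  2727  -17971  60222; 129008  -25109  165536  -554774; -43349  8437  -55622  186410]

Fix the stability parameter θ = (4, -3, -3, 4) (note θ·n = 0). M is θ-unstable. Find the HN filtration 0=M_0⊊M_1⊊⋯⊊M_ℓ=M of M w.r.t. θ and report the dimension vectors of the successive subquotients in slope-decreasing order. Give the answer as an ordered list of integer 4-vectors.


Via rank(M_{q-1}∘⋯∘M_p): M ≅ I[1,1], I[1,4]^2, I[2,3], I[2,4].
μ_θ-semistable layers: μ^(1)=4; μ^(2)=-2/3; μ^(3)=-3

((1, 0, 0, 3); (2, 2, 2, 0); (0, 2, 2, 0))


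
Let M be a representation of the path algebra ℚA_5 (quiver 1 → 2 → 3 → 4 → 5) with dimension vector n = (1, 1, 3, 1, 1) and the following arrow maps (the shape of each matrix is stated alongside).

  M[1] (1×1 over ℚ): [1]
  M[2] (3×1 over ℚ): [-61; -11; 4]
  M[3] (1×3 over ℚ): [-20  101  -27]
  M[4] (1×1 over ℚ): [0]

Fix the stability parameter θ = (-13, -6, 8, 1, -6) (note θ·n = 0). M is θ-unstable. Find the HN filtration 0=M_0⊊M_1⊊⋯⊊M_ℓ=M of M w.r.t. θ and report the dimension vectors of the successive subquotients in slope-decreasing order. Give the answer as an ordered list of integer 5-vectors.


Via rank(M_{q-1}∘⋯∘M_p): M ≅ I[1,4], I[3,3]^2, I[5,5].
μ_θ-semistable layers: μ^(1)=8; μ^(2)=9/2; μ^(3)=-6; μ^(4)=-13

((0, 0, 2, 0, 0); (0, 0, 1, 1, 0); (0, 1, 0, 0, 1); (1, 0, 0, 0, 0))


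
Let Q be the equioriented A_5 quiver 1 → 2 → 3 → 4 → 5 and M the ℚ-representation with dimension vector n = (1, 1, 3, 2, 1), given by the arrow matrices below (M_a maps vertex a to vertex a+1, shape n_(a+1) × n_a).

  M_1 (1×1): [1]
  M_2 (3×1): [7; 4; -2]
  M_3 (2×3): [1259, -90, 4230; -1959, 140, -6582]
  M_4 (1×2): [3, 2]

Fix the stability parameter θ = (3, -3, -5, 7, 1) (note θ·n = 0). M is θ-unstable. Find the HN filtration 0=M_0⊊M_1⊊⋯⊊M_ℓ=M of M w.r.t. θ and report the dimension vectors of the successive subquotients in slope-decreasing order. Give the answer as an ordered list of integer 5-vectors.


Interval decomposition of M: I[1,5], I[3,3], I[3,4].
HN type (ℓ=4): μ^(1)=7; μ^(2)=4; μ^(3)=-5/3; μ^(4)=-5

((0, 0, 0, 1, 0); (0, 0, 0, 1, 1); (1, 1, 1, 0, 0); (0, 0, 2, 0, 0))


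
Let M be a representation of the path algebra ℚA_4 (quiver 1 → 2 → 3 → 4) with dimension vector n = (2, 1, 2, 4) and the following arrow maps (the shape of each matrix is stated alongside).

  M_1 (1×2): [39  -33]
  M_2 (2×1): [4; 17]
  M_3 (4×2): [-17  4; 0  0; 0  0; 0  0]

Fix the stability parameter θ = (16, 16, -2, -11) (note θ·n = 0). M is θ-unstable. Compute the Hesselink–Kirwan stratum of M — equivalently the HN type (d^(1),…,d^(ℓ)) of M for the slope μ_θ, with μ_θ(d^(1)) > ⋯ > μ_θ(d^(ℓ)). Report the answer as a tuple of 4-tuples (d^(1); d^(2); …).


Interval decomposition of M: I[1,1], I[1,3], I[3,4], I[4,4]^3.
HN type (ℓ=4): μ^(1)=16; μ^(2)=10; μ^(3)=-13/2; μ^(4)=-11

((1, 0, 0, 0); (1, 1, 1, 0); (0, 0, 1, 1); (0, 0, 0, 3))


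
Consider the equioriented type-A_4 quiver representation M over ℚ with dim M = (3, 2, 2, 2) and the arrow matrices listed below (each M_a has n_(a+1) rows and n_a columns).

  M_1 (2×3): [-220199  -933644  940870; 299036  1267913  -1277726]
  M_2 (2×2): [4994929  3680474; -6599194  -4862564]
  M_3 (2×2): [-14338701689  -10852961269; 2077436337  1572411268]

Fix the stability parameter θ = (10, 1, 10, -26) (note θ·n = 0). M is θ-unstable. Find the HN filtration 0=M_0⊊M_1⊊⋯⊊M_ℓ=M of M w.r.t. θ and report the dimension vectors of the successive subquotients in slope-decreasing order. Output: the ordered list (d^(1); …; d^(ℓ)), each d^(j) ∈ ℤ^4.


Barcode: M ≅ I[1,1], I[1,2], I[1,4], I[3,4]. HN layers by μ_θ (4 steps, strictly decreasing):
  μ^(1)=10; μ^(2)=11/2; μ^(3)=-5/4; μ^(4)=-8

((1, 0, 0, 0); (1, 1, 0, 0); (1, 1, 1, 1); (0, 0, 1, 1))


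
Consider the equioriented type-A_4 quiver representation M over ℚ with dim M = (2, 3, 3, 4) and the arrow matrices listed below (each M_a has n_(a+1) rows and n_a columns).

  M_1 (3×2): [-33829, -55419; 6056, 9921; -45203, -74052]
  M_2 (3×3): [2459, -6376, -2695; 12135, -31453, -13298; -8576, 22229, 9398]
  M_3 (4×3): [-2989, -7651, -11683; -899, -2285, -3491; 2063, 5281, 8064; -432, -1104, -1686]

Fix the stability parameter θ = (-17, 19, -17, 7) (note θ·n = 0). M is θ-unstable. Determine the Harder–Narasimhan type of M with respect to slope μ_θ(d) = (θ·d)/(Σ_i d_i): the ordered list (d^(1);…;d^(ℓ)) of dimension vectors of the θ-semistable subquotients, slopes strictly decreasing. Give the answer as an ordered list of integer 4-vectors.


Barcode: M ≅ I[1,4]^2, I[2,3], I[4,4]^2. HN layers by μ_θ (3 steps, strictly decreasing):
  μ^(1)=7; μ^(2)=1; μ^(3)=-17

((0, 0, 0, 4); (0, 3, 3, 0); (2, 0, 0, 0))


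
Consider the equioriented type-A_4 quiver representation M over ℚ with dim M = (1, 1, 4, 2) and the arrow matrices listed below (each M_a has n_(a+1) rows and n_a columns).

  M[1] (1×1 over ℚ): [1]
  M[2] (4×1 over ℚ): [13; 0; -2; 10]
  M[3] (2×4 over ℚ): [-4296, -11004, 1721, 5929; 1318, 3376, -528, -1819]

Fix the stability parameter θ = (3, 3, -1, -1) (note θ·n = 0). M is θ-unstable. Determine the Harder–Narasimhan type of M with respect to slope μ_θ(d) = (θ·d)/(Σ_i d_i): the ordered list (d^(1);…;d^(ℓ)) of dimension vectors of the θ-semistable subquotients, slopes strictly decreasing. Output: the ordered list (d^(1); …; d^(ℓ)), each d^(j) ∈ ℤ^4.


Barcode: M ≅ I[1,3], I[3,3], I[3,4]^2. HN layers by μ_θ (2 steps, strictly decreasing):
  μ^(1)=5/3; μ^(2)=-1

((1, 1, 1, 0); (0, 0, 3, 2))


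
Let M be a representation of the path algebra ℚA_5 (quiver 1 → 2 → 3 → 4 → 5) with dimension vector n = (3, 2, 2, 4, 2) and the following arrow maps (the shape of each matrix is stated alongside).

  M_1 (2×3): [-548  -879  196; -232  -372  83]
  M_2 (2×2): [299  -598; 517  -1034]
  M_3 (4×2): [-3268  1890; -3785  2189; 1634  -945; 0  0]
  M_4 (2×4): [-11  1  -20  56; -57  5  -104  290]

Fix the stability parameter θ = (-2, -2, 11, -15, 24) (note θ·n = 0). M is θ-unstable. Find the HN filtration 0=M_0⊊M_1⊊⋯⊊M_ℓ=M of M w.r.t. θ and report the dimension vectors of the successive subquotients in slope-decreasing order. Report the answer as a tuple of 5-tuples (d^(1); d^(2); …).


Barcode: M ≅ I[1,1], I[1,2], I[1,4], I[3,5], I[4,4], I[4,5]. HN layers by μ_θ (3 steps, strictly decreasing):
  μ^(1)=24; μ^(2)=-2; μ^(3)=-15

((0, 0, 0, 0, 2); (3, 2, 2, 2, 0); (0, 0, 0, 2, 0))


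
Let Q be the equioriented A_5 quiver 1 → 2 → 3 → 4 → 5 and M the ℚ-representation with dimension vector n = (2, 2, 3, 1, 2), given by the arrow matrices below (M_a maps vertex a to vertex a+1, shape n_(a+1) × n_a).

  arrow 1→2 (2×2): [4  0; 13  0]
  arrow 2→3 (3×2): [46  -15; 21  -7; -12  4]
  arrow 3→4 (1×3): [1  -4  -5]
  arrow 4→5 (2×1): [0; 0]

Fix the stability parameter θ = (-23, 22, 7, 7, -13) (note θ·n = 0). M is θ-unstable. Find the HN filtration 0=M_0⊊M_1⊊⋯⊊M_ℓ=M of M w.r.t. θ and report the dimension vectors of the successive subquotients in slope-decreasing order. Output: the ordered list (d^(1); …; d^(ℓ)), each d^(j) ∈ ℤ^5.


Barcode: M ≅ I[1,1], I[1,4], I[2,3], I[3,3], I[5,5]^2. HN layers by μ_θ (5 steps, strictly decreasing):
  μ^(1)=29/2; μ^(2)=12; μ^(3)=7; μ^(4)=-13; μ^(5)=-23

((0, 1, 1, 0, 0); (0, 1, 1, 1, 0); (0, 0, 1, 0, 0); (0, 0, 0, 0, 2); (2, 0, 0, 0, 0))


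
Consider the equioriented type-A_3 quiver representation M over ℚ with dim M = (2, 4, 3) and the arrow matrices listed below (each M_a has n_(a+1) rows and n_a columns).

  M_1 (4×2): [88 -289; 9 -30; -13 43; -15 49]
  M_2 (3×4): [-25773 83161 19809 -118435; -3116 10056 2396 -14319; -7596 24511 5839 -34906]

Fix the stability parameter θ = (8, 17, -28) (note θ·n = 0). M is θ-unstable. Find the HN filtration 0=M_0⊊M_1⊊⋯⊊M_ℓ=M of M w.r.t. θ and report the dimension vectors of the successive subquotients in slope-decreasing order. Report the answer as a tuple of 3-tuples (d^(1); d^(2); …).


Via rank(M_{q-1}∘⋯∘M_p): M ≅ I[1,3]^2, I[2,2], I[2,3].
μ_θ-semistable layers: μ^(1)=17; μ^(2)=-1; μ^(3)=-11/2

((0, 1, 0); (2, 2, 2); (0, 1, 1))


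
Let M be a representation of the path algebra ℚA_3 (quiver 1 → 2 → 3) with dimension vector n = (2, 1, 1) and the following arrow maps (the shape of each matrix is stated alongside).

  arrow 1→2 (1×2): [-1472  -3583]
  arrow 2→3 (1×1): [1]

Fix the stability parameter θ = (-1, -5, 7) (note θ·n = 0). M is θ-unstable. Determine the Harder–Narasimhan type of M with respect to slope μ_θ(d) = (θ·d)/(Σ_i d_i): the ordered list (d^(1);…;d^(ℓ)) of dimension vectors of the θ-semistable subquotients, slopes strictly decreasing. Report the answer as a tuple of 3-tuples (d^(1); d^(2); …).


Interval decomposition of M: I[1,1], I[1,3].
HN type (ℓ=3): μ^(1)=7; μ^(2)=-1; μ^(3)=-3

((0, 0, 1); (1, 0, 0); (1, 1, 0))


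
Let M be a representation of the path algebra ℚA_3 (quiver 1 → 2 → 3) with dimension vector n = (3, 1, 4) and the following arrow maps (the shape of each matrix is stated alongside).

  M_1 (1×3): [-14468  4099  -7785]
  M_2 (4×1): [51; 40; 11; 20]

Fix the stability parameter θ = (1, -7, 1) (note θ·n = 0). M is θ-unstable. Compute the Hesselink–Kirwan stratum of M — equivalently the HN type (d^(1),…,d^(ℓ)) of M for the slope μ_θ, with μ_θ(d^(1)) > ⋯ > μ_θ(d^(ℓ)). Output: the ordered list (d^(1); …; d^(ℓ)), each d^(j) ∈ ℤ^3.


Barcode: M ≅ I[1,1]^2, I[1,3], I[3,3]^3. HN layers by μ_θ (2 steps, strictly decreasing):
  μ^(1)=1; μ^(2)=-3

((2, 0, 4); (1, 1, 0))


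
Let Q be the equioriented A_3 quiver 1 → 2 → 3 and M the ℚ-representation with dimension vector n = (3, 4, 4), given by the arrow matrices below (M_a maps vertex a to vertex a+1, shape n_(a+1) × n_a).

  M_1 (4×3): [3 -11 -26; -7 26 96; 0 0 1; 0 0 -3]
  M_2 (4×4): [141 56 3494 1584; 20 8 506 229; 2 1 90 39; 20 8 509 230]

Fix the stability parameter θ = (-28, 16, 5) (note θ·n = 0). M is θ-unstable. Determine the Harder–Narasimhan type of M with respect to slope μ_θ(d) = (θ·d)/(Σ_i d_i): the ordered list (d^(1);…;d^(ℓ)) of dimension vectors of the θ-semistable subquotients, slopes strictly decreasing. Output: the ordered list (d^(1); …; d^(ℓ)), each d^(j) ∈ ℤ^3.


Interval decomposition of M: I[1,3]^3, I[2,3].
HN type (ℓ=2): μ^(1)=21/2; μ^(2)=-28

((0, 4, 4); (3, 0, 0))


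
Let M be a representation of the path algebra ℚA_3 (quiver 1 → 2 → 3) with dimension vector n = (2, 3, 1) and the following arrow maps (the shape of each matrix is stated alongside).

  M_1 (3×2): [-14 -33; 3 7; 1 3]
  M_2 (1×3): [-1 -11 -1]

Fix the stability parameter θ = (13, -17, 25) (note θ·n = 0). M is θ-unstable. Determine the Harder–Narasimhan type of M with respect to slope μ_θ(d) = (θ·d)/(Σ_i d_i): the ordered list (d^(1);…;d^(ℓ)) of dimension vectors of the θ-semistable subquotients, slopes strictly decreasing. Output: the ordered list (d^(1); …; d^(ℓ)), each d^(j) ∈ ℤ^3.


Via rank(M_{q-1}∘⋯∘M_p): M ≅ I[1,2], I[1,3], I[2,2].
μ_θ-semistable layers: μ^(1)=25; μ^(2)=-2; μ^(3)=-17

((0, 0, 1); (2, 2, 0); (0, 1, 0))


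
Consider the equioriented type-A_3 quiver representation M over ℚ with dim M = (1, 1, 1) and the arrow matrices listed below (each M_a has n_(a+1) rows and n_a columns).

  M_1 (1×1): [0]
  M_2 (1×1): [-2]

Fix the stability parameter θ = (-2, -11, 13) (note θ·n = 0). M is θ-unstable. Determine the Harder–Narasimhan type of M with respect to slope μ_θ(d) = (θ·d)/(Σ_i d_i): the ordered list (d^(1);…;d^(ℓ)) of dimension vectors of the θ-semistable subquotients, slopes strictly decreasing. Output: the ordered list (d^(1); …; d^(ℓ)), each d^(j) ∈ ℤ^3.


Via rank(M_{q-1}∘⋯∘M_p): M ≅ I[1,1], I[2,3].
μ_θ-semistable layers: μ^(1)=13; μ^(2)=-2; μ^(3)=-11

((0, 0, 1); (1, 0, 0); (0, 1, 0))


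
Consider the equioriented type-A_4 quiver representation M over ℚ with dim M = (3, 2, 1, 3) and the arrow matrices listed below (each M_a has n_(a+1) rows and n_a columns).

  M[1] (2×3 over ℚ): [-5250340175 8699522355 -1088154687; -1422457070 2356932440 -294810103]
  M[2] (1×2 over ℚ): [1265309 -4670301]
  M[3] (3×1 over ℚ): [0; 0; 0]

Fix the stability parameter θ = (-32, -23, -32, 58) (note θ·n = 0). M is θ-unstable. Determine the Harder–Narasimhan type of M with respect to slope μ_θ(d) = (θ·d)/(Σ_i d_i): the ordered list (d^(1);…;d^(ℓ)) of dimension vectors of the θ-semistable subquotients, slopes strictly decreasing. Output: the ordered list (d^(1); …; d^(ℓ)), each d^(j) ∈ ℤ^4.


Interval decomposition of M: I[1,1], I[1,2], I[1,3], I[4,4]^3.
HN type (ℓ=4): μ^(1)=58; μ^(2)=-23; μ^(3)=-55/2; μ^(4)=-32

((0, 0, 0, 3); (0, 1, 0, 0); (0, 1, 1, 0); (3, 0, 0, 0))


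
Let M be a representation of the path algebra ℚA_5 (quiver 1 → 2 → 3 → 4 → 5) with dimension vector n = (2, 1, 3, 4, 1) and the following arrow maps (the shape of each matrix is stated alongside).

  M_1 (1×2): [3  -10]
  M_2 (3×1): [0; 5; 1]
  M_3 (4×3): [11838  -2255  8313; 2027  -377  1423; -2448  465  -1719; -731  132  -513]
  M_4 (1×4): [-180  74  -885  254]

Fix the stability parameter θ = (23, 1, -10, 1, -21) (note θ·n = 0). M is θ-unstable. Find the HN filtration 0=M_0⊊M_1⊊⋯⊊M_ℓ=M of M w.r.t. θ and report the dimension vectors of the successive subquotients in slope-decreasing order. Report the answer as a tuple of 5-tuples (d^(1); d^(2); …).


Interval decomposition of M: I[1,1], I[1,4], I[3,4], I[3,5], I[4,4].
HN type (ℓ=4): μ^(1)=23; μ^(2)=15/4; μ^(3)=1; μ^(4)=-10

((1, 0, 0, 0, 0); (1, 1, 1, 1, 0); (0, 0, 0, 2, 0); (0, 0, 2, 1, 1))


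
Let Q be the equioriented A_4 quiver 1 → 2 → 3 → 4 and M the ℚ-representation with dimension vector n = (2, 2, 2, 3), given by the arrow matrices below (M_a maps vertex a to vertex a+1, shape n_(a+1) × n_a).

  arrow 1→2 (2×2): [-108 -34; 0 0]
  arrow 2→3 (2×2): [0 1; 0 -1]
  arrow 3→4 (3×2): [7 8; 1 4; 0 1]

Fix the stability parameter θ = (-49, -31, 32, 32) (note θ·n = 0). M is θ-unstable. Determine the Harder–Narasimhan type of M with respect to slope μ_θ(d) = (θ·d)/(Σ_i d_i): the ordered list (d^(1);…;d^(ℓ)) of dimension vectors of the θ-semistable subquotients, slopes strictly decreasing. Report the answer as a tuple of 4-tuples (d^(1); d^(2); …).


Barcode: M ≅ I[1,1], I[1,2], I[2,4], I[3,4], I[4,4]. HN layers by μ_θ (3 steps, strictly decreasing):
  μ^(1)=32; μ^(2)=-31; μ^(3)=-49

((0, 0, 2, 3); (0, 2, 0, 0); (2, 0, 0, 0))


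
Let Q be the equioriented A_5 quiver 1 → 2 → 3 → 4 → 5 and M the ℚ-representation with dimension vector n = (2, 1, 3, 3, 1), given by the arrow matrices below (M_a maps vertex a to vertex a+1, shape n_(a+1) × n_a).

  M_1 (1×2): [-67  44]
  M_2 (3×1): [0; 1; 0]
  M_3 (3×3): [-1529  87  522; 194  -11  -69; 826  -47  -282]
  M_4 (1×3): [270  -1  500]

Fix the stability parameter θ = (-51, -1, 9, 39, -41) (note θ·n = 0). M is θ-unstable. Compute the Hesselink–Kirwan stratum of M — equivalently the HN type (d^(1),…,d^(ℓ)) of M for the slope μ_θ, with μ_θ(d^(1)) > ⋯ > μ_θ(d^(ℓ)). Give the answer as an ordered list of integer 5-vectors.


Interval decomposition of M: I[1,1], I[1,5], I[3,4]^2.
HN type (ℓ=5): μ^(1)=39; μ^(2)=9; μ^(3)=7/3; μ^(4)=-1; μ^(5)=-51

((0, 0, 0, 2, 0); (0, 0, 2, 0, 0); (0, 0, 1, 1, 1); (0, 1, 0, 0, 0); (2, 0, 0, 0, 0))


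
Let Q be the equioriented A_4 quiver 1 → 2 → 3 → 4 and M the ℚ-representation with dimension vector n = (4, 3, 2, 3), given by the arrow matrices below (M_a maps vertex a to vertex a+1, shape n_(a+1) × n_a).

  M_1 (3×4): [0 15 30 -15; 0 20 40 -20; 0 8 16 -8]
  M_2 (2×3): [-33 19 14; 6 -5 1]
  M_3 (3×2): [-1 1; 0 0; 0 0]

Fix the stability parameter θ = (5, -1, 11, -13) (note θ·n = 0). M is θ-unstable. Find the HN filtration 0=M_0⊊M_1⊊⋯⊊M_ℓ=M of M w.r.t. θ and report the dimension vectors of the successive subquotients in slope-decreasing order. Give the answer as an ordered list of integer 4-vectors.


Via rank(M_{q-1}∘⋯∘M_p): M ≅ I[1,1]^3, I[1,4], I[2,2], I[2,3], I[4,4]^2.
μ_θ-semistable layers: μ^(1)=11; μ^(2)=5; μ^(3)=1/2; μ^(4)=-1; μ^(5)=-13

((0, 0, 1, 0); (3, 0, 0, 0); (1, 1, 1, 1); (0, 2, 0, 0); (0, 0, 0, 2))


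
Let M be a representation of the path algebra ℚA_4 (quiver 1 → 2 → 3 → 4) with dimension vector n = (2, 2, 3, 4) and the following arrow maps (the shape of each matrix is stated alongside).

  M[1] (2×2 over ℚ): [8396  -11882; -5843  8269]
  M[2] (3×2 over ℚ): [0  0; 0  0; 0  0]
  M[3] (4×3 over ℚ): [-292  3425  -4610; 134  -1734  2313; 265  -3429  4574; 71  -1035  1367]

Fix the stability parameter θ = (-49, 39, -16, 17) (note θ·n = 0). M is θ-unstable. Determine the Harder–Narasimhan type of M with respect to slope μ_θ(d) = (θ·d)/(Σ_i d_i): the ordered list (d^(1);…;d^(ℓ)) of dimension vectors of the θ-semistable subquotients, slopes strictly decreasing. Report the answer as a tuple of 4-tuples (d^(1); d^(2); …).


Via rank(M_{q-1}∘⋯∘M_p): M ≅ I[1,2]^2, I[3,4]^3, I[4,4].
μ_θ-semistable layers: μ^(1)=39; μ^(2)=17; μ^(3)=-16; μ^(4)=-49

((0, 2, 0, 0); (0, 0, 0, 4); (0, 0, 3, 0); (2, 0, 0, 0))


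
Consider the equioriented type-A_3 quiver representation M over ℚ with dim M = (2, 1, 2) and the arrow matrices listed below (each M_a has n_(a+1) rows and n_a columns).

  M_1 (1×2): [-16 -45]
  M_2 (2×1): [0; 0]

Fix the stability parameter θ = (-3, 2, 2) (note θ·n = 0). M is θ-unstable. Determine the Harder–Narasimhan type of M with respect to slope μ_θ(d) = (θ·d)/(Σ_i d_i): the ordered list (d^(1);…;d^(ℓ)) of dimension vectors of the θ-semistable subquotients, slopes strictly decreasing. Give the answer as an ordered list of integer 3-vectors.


Barcode: M ≅ I[1,1], I[1,2], I[3,3]^2. HN layers by μ_θ (2 steps, strictly decreasing):
  μ^(1)=2; μ^(2)=-3

((0, 1, 2); (2, 0, 0))


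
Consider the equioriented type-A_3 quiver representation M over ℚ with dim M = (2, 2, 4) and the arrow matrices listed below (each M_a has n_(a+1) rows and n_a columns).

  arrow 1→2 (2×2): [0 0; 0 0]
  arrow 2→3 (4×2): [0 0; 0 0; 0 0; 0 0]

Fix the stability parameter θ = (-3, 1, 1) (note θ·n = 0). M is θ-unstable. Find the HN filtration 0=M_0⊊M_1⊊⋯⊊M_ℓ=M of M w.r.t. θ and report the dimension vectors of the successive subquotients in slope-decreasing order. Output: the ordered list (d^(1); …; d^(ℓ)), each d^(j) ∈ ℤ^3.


Interval decomposition of M: I[1,1]^2, I[2,2]^2, I[3,3]^4.
HN type (ℓ=2): μ^(1)=1; μ^(2)=-3

((0, 2, 4); (2, 0, 0))


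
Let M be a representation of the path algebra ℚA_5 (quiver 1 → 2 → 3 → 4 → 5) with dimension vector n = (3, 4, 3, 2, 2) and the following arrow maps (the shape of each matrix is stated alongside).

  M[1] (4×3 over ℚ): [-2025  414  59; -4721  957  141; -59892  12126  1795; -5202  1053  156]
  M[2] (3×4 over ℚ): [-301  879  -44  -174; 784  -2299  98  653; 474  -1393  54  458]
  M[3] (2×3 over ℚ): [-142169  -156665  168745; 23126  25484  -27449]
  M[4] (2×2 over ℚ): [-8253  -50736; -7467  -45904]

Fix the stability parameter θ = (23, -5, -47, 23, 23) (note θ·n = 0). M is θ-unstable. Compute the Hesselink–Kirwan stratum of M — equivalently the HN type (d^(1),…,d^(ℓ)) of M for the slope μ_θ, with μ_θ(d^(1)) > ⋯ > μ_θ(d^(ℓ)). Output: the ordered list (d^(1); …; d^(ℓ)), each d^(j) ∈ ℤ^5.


Interval decomposition of M: I[1,2], I[1,3], I[1,4], I[2,5], I[5,5].
HN type (ℓ=4): μ^(1)=23; μ^(2)=9; μ^(3)=-29/3; μ^(4)=-26

((0, 0, 0, 2, 2); (1, 1, 0, 0, 0); (2, 2, 2, 0, 0); (0, 1, 1, 0, 0))


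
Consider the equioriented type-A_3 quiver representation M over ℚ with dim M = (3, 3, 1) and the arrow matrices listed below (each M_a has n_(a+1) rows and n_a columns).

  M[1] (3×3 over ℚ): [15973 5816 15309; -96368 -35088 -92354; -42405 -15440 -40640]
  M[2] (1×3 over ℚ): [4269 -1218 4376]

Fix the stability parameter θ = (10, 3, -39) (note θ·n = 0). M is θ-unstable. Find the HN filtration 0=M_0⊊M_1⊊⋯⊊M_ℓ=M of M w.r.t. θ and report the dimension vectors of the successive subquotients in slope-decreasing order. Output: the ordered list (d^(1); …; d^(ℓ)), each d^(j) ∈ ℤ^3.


Interval decomposition of M: I[1,1], I[1,2], I[1,3], I[2,2].
HN type (ℓ=4): μ^(1)=10; μ^(2)=13/2; μ^(3)=3; μ^(4)=-26/3

((1, 0, 0); (1, 1, 0); (0, 1, 0); (1, 1, 1))


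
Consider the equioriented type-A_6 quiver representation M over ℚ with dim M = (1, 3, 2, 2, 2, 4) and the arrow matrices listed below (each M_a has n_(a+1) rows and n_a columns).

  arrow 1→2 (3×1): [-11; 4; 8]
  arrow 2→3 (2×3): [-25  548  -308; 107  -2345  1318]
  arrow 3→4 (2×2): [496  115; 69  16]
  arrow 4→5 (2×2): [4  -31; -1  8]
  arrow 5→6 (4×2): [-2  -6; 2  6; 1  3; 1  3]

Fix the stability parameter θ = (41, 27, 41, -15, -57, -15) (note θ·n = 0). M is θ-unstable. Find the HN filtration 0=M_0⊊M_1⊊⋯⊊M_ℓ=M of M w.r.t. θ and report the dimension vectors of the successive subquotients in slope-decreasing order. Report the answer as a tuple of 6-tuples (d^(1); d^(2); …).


Barcode: M ≅ I[1,5], I[2,2], I[2,6], I[6,6]^3. HN layers by μ_θ (4 steps, strictly decreasing):
  μ^(1)=27; μ^(2)=37/5; μ^(3)=-19/5; μ^(4)=-15

((0, 1, 0, 0, 0, 0); (1, 1, 1, 1, 1, 0); (0, 1, 1, 1, 1, 1); (0, 0, 0, 0, 0, 3))


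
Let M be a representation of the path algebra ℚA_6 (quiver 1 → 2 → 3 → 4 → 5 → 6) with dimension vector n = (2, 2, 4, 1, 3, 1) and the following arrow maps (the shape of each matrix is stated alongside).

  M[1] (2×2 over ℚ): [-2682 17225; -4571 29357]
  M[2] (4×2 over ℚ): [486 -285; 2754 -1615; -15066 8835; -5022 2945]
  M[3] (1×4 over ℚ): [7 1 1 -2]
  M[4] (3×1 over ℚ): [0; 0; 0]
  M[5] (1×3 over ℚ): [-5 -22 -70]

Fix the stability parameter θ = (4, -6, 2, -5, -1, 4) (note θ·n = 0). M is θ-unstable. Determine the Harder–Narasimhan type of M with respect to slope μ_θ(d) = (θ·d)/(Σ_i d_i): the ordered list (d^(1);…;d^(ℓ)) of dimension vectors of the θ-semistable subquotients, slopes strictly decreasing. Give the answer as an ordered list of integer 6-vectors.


Barcode: M ≅ I[1,2], I[1,4], I[3,3]^3, I[5,5]^2, I[5,6]. HN layers by μ_θ (4 steps, strictly decreasing):
  μ^(1)=4; μ^(2)=2; μ^(3)=-1; μ^(4)=-5/4

((0, 0, 0, 0, 0, 1); (0, 0, 3, 0, 0, 0); (1, 1, 0, 0, 3, 0); (1, 1, 1, 1, 0, 0))


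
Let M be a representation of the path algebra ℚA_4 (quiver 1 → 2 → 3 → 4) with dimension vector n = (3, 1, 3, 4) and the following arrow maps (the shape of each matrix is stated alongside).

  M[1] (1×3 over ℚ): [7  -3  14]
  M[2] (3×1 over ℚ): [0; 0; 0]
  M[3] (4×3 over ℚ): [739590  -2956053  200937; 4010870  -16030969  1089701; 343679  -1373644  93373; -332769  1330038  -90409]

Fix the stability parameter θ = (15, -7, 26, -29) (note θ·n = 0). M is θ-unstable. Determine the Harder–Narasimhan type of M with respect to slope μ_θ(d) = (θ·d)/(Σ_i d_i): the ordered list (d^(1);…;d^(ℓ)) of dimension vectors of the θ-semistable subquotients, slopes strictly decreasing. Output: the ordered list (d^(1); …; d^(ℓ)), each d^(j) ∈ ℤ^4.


Interval decomposition of M: I[1,1]^2, I[1,2], I[3,3], I[3,4]^2, I[4,4]^2.
HN type (ℓ=5): μ^(1)=26; μ^(2)=15; μ^(3)=4; μ^(4)=-3/2; μ^(5)=-29

((0, 0, 1, 0); (2, 0, 0, 0); (1, 1, 0, 0); (0, 0, 2, 2); (0, 0, 0, 2))


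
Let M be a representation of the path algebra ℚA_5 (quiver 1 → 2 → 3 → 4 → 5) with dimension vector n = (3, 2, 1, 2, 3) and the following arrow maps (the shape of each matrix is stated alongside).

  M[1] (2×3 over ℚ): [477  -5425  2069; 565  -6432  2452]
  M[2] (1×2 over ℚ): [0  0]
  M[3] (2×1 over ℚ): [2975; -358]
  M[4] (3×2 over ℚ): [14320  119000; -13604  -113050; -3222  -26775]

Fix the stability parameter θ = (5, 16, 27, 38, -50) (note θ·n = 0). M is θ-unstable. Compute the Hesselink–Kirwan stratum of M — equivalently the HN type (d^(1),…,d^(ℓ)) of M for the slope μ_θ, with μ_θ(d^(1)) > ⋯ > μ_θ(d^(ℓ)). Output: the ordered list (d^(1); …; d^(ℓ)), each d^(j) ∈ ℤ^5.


Via rank(M_{q-1}∘⋯∘M_p): M ≅ I[1,1], I[1,2]^2, I[3,4], I[4,5], I[5,5]^2.
μ_θ-semistable layers: μ^(1)=38; μ^(2)=27; μ^(3)=16; μ^(4)=5; μ^(5)=-6; μ^(6)=-50

((0, 0, 0, 1, 0); (0, 0, 1, 0, 0); (0, 2, 0, 0, 0); (3, 0, 0, 0, 0); (0, 0, 0, 1, 1); (0, 0, 0, 0, 2))


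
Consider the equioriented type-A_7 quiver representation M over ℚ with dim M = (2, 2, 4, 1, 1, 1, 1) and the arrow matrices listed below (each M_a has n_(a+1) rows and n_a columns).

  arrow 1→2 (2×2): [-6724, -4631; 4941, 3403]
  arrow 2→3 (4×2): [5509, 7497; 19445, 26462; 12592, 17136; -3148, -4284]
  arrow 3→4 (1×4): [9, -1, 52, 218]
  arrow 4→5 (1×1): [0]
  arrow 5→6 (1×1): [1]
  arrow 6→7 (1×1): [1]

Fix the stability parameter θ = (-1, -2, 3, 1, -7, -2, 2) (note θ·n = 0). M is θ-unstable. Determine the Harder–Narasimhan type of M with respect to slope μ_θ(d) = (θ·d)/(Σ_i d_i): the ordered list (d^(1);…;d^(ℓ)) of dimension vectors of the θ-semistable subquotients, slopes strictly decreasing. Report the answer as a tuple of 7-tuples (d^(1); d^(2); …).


Via rank(M_{q-1}∘⋯∘M_p): M ≅ I[1,3], I[1,4], I[3,3]^2, I[5,7].
μ_θ-semistable layers: μ^(1)=3; μ^(2)=2; μ^(3)=-3/2; μ^(4)=-2; μ^(5)=-7

((0, 0, 3, 0, 0, 0, 0); (0, 0, 1, 1, 0, 0, 1); (2, 2, 0, 0, 0, 0, 0); (0, 0, 0, 0, 0, 1, 0); (0, 0, 0, 0, 1, 0, 0))


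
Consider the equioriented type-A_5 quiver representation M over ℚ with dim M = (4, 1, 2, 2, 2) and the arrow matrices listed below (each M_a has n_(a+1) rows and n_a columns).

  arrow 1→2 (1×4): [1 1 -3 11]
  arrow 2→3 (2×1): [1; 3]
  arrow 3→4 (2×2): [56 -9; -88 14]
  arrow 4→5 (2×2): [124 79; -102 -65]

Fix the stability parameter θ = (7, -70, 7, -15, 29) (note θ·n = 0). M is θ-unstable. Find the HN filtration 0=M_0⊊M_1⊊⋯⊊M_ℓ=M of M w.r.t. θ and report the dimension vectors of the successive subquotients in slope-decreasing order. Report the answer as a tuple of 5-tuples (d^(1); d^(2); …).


Barcode: M ≅ I[1,1]^3, I[1,5], I[3,5]. HN layers by μ_θ (4 steps, strictly decreasing):
  μ^(1)=29; μ^(2)=7; μ^(3)=-4; μ^(4)=-63/2

((0, 0, 0, 0, 2); (3, 0, 0, 0, 0); (0, 0, 2, 2, 0); (1, 1, 0, 0, 0))


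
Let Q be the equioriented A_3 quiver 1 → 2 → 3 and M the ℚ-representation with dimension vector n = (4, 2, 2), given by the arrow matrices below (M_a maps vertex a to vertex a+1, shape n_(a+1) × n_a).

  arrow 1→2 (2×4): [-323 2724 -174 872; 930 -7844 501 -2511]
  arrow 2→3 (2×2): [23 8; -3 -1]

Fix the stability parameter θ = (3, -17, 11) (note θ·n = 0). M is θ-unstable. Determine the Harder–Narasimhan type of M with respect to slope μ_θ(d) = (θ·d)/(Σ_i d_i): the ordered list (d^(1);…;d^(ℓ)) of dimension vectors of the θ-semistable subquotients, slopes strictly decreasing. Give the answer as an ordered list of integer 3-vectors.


Barcode: M ≅ I[1,1]^2, I[1,3]^2. HN layers by μ_θ (3 steps, strictly decreasing):
  μ^(1)=11; μ^(2)=3; μ^(3)=-7

((0, 0, 2); (2, 0, 0); (2, 2, 0))


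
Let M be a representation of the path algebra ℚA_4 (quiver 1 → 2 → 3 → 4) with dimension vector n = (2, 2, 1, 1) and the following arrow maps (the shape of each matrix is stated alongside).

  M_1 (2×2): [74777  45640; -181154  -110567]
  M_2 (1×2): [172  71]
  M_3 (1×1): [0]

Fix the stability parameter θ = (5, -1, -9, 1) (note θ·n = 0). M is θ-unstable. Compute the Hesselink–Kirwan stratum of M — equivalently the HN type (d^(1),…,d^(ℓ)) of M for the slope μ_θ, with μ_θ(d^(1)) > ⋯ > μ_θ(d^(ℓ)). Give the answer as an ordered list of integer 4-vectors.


Interval decomposition of M: I[1,2], I[1,3], I[4,4].
HN type (ℓ=3): μ^(1)=2; μ^(2)=1; μ^(3)=-5/3

((1, 1, 0, 0); (0, 0, 0, 1); (1, 1, 1, 0))


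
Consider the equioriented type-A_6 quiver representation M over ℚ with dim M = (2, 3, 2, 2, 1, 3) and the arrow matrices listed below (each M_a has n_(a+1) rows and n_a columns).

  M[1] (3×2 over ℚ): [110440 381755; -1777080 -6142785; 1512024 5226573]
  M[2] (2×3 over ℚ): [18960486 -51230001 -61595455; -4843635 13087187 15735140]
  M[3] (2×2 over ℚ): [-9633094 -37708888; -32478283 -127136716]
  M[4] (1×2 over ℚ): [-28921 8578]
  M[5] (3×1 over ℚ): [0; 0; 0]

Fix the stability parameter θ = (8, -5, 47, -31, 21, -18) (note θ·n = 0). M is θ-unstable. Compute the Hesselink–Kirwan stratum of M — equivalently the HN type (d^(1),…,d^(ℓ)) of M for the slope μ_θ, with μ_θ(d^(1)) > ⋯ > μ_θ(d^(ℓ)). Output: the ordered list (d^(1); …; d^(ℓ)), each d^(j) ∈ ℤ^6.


Via rank(M_{q-1}∘⋯∘M_p): M ≅ I[1,1], I[1,2], I[2,3], I[2,4], I[4,5], I[6,6]^3.
μ_θ-semistable layers: μ^(1)=47; μ^(2)=21; μ^(3)=8; μ^(4)=3/2; μ^(5)=-5; μ^(6)=-18; μ^(7)=-31

((0, 0, 1, 0, 0, 0); (0, 0, 0, 0, 1, 0); (1, 0, 1, 1, 0, 0); (1, 1, 0, 0, 0, 0); (0, 2, 0, 0, 0, 0); (0, 0, 0, 0, 0, 3); (0, 0, 0, 1, 0, 0))


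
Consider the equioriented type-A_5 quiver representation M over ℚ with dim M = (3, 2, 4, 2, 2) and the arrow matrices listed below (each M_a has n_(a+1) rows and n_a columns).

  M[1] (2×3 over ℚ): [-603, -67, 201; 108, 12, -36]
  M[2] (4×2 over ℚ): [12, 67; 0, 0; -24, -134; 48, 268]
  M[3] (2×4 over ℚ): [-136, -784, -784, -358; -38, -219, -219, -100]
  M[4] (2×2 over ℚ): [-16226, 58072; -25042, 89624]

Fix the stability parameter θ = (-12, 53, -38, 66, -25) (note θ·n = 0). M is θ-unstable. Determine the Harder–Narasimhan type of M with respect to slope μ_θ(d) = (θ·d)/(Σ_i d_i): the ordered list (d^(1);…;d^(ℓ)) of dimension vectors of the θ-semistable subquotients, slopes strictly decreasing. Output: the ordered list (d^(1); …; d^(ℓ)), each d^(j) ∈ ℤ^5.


Via rank(M_{q-1}∘⋯∘M_p): M ≅ I[1,1]^2, I[1,2], I[2,3], I[3,3], I[3,4], I[3,5], I[5,5].
μ_θ-semistable layers: μ^(1)=66; μ^(2)=53; μ^(3)=41/2; μ^(4)=15/2; μ^(5)=-12; μ^(6)=-25; μ^(7)=-38

((0, 0, 0, 1, 0); (0, 1, 0, 0, 0); (0, 0, 0, 1, 1); (0, 1, 1, 0, 0); (3, 0, 0, 0, 0); (0, 0, 0, 0, 1); (0, 0, 3, 0, 0))


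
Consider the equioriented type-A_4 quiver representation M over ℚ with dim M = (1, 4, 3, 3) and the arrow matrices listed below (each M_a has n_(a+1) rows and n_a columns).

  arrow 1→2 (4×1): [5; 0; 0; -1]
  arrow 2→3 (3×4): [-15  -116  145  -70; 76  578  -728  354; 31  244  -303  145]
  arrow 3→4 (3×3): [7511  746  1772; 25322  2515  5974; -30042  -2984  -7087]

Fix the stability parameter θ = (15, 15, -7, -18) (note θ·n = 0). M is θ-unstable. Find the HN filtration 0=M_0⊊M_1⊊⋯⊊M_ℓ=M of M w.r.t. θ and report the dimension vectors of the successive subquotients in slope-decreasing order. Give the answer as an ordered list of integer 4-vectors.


Interval decomposition of M: I[1,4], I[2,2], I[2,4]^2.
HN type (ℓ=3): μ^(1)=15; μ^(2)=5/4; μ^(3)=-10/3

((0, 1, 0, 0); (1, 1, 1, 1); (0, 2, 2, 2))


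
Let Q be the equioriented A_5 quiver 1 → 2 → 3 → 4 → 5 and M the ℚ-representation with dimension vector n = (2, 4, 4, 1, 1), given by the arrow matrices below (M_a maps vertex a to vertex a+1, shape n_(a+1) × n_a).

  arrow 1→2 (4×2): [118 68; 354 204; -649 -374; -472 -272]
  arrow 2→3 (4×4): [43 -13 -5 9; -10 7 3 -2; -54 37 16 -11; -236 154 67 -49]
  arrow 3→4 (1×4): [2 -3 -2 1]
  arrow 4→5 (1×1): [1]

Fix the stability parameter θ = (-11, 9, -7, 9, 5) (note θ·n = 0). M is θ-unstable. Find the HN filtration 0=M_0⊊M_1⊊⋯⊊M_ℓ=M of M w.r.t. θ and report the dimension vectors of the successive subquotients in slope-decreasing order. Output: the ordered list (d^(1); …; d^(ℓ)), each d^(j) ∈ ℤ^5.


Interval decomposition of M: I[1,1], I[1,5], I[2,3]^3.
HN type (ℓ=3): μ^(1)=7; μ^(2)=1; μ^(3)=-11

((0, 0, 0, 1, 1); (0, 4, 4, 0, 0); (2, 0, 0, 0, 0))


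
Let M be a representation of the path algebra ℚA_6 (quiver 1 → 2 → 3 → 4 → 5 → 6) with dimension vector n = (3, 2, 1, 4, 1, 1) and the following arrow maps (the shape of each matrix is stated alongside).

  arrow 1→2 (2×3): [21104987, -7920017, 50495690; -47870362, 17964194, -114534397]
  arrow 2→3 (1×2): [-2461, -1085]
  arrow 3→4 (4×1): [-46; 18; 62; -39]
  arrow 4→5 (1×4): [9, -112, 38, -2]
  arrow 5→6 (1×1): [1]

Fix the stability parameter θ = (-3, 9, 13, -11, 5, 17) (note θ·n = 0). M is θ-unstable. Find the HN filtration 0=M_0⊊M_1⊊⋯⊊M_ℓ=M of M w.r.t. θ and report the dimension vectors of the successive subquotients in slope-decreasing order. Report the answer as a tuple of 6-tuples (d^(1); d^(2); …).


Interval decomposition of M: I[1,1], I[1,2], I[1,6], I[4,4]^3.
HN type (ℓ=6): μ^(1)=17; μ^(2)=9; μ^(3)=5; μ^(4)=11/3; μ^(5)=-3; μ^(6)=-11

((0, 0, 0, 0, 0, 1); (0, 1, 0, 0, 0, 0); (0, 0, 0, 0, 1, 0); (0, 1, 1, 1, 0, 0); (3, 0, 0, 0, 0, 0); (0, 0, 0, 3, 0, 0))


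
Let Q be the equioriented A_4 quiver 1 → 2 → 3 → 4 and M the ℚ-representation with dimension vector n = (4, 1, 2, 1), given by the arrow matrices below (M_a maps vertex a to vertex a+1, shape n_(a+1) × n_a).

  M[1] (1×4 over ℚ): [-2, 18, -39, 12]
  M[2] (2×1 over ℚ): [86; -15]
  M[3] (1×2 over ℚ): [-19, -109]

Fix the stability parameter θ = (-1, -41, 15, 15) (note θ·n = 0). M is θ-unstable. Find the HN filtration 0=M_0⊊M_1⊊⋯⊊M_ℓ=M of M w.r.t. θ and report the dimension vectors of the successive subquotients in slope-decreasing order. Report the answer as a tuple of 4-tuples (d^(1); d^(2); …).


Barcode: M ≅ I[1,1]^3, I[1,4], I[3,3]. HN layers by μ_θ (3 steps, strictly decreasing):
  μ^(1)=15; μ^(2)=-1; μ^(3)=-21

((0, 0, 2, 1); (3, 0, 0, 0); (1, 1, 0, 0))


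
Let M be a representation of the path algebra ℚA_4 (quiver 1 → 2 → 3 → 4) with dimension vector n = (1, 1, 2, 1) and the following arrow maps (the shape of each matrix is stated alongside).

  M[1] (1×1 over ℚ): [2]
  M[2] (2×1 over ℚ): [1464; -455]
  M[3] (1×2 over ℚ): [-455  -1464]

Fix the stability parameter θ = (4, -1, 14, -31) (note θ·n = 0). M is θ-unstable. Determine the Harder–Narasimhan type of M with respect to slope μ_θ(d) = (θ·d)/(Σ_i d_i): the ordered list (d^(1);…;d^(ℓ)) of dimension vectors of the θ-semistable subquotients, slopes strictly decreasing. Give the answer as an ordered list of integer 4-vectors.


Via rank(M_{q-1}∘⋯∘M_p): M ≅ I[1,3], I[3,4].
μ_θ-semistable layers: μ^(1)=14; μ^(2)=3/2; μ^(3)=-17/2

((0, 0, 1, 0); (1, 1, 0, 0); (0, 0, 1, 1))


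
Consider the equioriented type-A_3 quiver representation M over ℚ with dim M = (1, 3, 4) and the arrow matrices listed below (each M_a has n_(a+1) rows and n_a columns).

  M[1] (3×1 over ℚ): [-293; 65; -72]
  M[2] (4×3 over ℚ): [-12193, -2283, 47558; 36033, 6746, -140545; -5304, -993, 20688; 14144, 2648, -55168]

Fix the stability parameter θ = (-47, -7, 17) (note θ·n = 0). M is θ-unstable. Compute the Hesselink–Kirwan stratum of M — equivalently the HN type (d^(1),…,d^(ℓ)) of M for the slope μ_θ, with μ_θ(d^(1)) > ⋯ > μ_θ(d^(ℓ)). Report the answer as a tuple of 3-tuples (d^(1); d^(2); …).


Interval decomposition of M: I[1,3], I[2,3]^2, I[3,3].
HN type (ℓ=3): μ^(1)=17; μ^(2)=-7; μ^(3)=-47

((0, 0, 4); (0, 3, 0); (1, 0, 0))


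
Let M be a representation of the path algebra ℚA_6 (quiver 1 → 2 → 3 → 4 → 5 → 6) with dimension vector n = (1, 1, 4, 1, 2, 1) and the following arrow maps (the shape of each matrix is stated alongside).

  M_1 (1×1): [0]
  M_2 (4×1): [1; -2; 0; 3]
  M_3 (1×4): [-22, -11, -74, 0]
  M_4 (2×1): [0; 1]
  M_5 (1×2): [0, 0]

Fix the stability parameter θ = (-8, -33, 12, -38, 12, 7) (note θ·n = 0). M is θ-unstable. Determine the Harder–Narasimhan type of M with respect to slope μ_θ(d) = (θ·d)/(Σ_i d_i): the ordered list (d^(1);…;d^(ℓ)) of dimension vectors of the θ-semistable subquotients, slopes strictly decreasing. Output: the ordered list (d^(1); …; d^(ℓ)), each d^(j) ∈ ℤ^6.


Interval decomposition of M: I[1,1], I[2,3], I[3,3]^2, I[3,5], I[5,5], I[6,6].
HN type (ℓ=5): μ^(1)=12; μ^(2)=7; μ^(3)=-8; μ^(4)=-13; μ^(5)=-33

((0, 0, 3, 0, 2, 0); (0, 0, 0, 0, 0, 1); (1, 0, 0, 0, 0, 0); (0, 0, 1, 1, 0, 0); (0, 1, 0, 0, 0, 0))


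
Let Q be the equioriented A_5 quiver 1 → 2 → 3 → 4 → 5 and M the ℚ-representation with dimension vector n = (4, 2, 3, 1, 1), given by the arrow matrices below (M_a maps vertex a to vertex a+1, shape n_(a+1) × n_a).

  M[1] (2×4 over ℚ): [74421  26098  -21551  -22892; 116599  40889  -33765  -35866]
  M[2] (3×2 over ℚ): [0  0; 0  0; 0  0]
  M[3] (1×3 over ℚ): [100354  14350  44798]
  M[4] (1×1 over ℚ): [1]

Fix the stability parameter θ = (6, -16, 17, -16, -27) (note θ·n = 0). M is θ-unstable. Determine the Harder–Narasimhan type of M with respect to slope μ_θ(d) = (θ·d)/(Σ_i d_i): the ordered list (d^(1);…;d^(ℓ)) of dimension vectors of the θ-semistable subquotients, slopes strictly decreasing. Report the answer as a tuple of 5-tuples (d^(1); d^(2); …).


Via rank(M_{q-1}∘⋯∘M_p): M ≅ I[1,1]^2, I[1,2]^2, I[3,3]^2, I[3,5].
μ_θ-semistable layers: μ^(1)=17; μ^(2)=6; μ^(3)=-5; μ^(4)=-26/3

((0, 0, 2, 0, 0); (2, 0, 0, 0, 0); (2, 2, 0, 0, 0); (0, 0, 1, 1, 1))
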